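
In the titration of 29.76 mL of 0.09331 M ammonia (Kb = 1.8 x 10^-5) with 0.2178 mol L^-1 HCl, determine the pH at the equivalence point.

5.22

n(NH3) = 0.09331 x 0.02976 = 0.002777 mol; V(HCl) at equivalence = 0.002777/0.2178 = 0.01275 L.
At equivalence the base is fully converted to NH4+; total volume = 0.04251 L, so [NH4+] = 0.002777/0.04251 = 0.06532 M.
Ka(NH4+) = Kw/Kb = 1.0e-14 / 1.8 x 10^-5 = 5.56e-10.
[H^+] = sqrt(Ka x [NH4+]) = sqrt(5.56e-10 x 0.06532) = 6.02e-6 M.
pH = -log(6.02e-6) = 5.22.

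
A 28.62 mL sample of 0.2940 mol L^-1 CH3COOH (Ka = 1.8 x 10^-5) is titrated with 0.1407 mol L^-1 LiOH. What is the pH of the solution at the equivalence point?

n(CH3COOH) = 0.2940 x 0.02862 = 0.008414 mol; V(LiOH) at equivalence = 0.008414/0.1407 = 0.05980 L.
At equivalence all the acid is converted to CH3COO-; total volume = 0.02862 + 0.05980 = 0.08842 L, so [CH3COO-] = 0.008414/0.08842 = 0.09516 M.
Kb = Kw/Ka = 1.0e-14 / 1.8 x 10^-5 = 5.56e-10.
[OH^-] = sqrt(Kb x [CH3COO-]) = sqrt(5.56e-10 x 0.09516) = 7.27e-6 M.
pOH = 5.14, so pH = 14.00 - 5.14 = 8.86.

8.86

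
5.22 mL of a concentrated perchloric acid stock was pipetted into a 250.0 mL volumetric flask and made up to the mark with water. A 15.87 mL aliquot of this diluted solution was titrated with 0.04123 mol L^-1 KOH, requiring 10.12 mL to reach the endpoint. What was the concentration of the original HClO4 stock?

1.26 M

n(KOH) = 0.04123 x 0.01012 = 0.0004172 mol.
n(HClO4) in the aliquot = 0.0004172 mol.
[diluted HClO4] = 0.0004172 / 0.01587 = 0.02629 M.
Dilution factor = 250.0/5.220 = 47.89, so [stock] = 0.02629 x 47.89 = 1.26 M.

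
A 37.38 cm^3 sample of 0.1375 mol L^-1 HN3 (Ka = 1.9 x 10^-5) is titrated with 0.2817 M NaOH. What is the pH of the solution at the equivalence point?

n(HN3) = 0.1375 x 0.03738 = 0.005140 mol; V(NaOH) at equivalence = 0.005140/0.2817 = 0.01825 L.
At equivalence all the acid is converted to N3-; total volume = 0.03738 + 0.01825 = 0.05563 L, so [N3-] = 0.005140/0.05563 = 0.09240 M.
Kb = Kw/Ka = 1.0e-14 / 1.9 x 10^-5 = 5.26e-10.
[OH^-] = sqrt(Kb x [N3-]) = sqrt(5.26e-10 x 0.09240) = 6.97e-6 M.
pOH = 5.16, so pH = 14.00 - 5.16 = 8.84.

8.84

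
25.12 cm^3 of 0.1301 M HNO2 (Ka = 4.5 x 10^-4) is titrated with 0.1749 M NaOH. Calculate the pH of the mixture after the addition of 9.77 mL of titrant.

Initial n(HNO2) = 0.1301 x 0.02512 = 0.003268 mol.
n(NaOH) added = 0.1749 x 0.009770 = 0.001709 mol, converting that many moles of HNO2 to NO2-.
Remaining n(HNO2) = 0.001559 mol; n(NO2-) = 0.001709 mol.
By Henderson-Hasselbalch, pH = pKa + log([A^-]/[HA]) = 3.35 + log(0.001709/0.001559) = 3.35 + (+0.04) = 3.39.

3.39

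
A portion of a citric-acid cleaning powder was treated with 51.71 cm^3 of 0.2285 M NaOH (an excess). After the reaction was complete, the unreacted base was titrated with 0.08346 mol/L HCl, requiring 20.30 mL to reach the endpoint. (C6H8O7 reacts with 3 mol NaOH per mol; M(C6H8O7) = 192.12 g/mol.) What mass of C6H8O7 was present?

0.648 g

Total n(NaOH) added = 0.2285 x 0.05171 = 0.01182 mol.
n(HCl) used = 0.08346 x 0.02030 = 0.001694 mol, which equals the excess n(NaOH).
So n(NaOH) consumed by the sample = 0.01182 - 0.001694 = 0.01012 mol.
n(C6H8O7) = 0.01012 / 3 = 0.003374 mol.
mass = 0.003374 mol x 192.12 g/mol = 0.648 g.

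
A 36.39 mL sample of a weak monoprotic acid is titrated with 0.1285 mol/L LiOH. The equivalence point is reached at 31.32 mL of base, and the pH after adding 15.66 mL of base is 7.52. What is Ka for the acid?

3.0 x 10^-8

15.66 mL is half of the equivalence volume, so this is the half-equivalence point where [HA] = [A^-].
At half-equivalence pH = pKa, so pKa = 7.52.
Ka = 10^(-7.52) = 3.0 x 10^-8.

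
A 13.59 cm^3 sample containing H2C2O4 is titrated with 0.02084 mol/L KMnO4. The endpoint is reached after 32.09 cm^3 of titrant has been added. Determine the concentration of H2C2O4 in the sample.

0.123 M

n(KMnO4) = 0.02084 x 0.03209 = 0.0006688 mol.
From the balanced equation, 2 mol KMnO4 reacts with 5 mol H2C2O4, so n(H2C2O4) = 0.0006688 x 5/2 = 0.001672 mol.
[H2C2O4] = 0.001672 / 0.01359 L = 0.123 M.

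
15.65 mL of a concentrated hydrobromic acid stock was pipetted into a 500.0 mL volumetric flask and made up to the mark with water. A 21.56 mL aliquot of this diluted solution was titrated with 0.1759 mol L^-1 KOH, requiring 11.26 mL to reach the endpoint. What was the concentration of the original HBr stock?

2.94 M

n(KOH) = 0.1759 x 0.01126 = 0.001981 mol.
n(HBr) in the aliquot = 0.001981 mol.
[diluted HBr] = 0.001981 / 0.02156 = 0.09187 M.
Dilution factor = 500.0/15.65 = 31.95, so [stock] = 0.09187 x 31.95 = 2.94 M.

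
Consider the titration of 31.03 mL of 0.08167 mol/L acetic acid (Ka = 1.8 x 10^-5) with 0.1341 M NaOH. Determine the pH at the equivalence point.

8.73

n(CH3COOH) = 0.08167 x 0.03103 = 0.002534 mol; V(NaOH) at equivalence = 0.002534/0.1341 = 0.01890 L.
At equivalence all the acid is converted to CH3COO-; total volume = 0.03103 + 0.01890 = 0.04993 L, so [CH3COO-] = 0.002534/0.04993 = 0.05076 M.
Kb = Kw/Ka = 1.0e-14 / 1.8 x 10^-5 = 5.56e-10.
[OH^-] = sqrt(Kb x [CH3COO-]) = sqrt(5.56e-10 x 0.05076) = 5.31e-6 M.
pOH = 5.27, so pH = 14.00 - 5.27 = 8.73.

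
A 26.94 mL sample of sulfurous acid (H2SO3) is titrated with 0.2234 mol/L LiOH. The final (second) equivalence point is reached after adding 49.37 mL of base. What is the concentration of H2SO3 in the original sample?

0.205 M

n(LiOH) = 0.2234 x 0.04937 = 0.01103 mol.
At the final (second) equivalence point, 2 mol OH^- react per mol H2SO3, so n(H2SO3) = 0.01103 / 2 = 0.005515 mol.
[H2SO3] = 0.005515 / 0.02694 L = 0.205 M.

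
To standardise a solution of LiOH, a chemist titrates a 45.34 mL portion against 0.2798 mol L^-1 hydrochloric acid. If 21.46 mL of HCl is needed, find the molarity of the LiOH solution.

0.132 M

n(HCl) delivered = 0.2798 x 0.02146 = 0.006005 mol.
For a 1:1 reaction, n(LiOH) = 0.006005 mol.
[LiOH] = 0.006005 mol / 0.04534 L = 0.132 M.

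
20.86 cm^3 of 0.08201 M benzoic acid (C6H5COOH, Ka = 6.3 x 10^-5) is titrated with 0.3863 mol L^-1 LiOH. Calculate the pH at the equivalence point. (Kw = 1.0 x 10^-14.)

8.52

n(C6H5COOH) = 0.08201 x 0.02086 = 0.001711 mol; V(LiOH) at equivalence = 0.001711/0.3863 = 0.004428 L.
At equivalence all the acid is converted to C6H5COO-; total volume = 0.02086 + 0.004428 = 0.02529 L, so [C6H5COO-] = 0.001711/0.02529 = 0.06765 M.
Kb = Kw/Ka = 1.0e-14 / 6.3 x 10^-5 = 1.59e-10.
[OH^-] = sqrt(Kb x [C6H5COO-]) = sqrt(1.59e-10 x 0.06765) = 3.28e-6 M.
pOH = 5.48, so pH = 14.00 - 5.48 = 8.52.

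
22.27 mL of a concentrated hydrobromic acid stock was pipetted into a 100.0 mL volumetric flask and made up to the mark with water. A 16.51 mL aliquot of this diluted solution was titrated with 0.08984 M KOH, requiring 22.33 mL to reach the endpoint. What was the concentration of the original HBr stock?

n(KOH) = 0.08984 x 0.02233 = 0.002006 mol.
n(HBr) in the aliquot = 0.002006 mol.
[diluted HBr] = 0.002006 / 0.01651 = 0.1215 M.
Dilution factor = 100.0/22.27 = 4.490, so [stock] = 0.1215 x 4.490 = 0.546 M.

0.546 M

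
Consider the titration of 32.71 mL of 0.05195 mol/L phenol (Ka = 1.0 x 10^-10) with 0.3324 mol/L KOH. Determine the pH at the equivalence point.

n(C6H5OH) = 0.05195 x 0.03271 = 0.001699 mol; V(KOH) at equivalence = 0.001699/0.3324 = 0.005112 L.
At equivalence all the acid is converted to C6H5O-; total volume = 0.03271 + 0.005112 = 0.03782 L, so [C6H5O-] = 0.001699/0.03782 = 0.04493 M.
Kb = Kw/Ka = 1.0e-14 / 1.0 x 10^-10 = 0.000100.
[OH^-] = sqrt(Kb x [C6H5O-]) = sqrt(0.000100 x 0.04493) = 0.00212 M.
pOH = 2.67, so pH = 14.00 - 2.67 = 11.33.

11.33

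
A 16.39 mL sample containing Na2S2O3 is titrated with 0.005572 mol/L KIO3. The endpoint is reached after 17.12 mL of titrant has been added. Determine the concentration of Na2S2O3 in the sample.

n(KIO3) = 0.005572 x 0.01712 = 9.539e-5 mol.
From the balanced equation, 1 mol KIO3 reacts with 6 mol Na2S2O3, so n(Na2S2O3) = 9.539e-5 x 6/1 = 0.0005724 mol.
[Na2S2O3] = 0.0005724 / 0.01639 L = 0.0349 M.

0.0349 M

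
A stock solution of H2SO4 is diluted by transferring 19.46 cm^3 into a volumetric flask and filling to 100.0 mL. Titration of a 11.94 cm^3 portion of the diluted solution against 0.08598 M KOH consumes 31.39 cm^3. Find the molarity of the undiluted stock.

n(KOH) = 0.08598 x 0.03139 = 0.002699 mol.
n(H2SO4) in the aliquot = 0.002699 x 1/2 = 0.001349 mol.
[diluted H2SO4] = 0.001349 / 0.01194 = 0.1130 M.
Dilution factor = 100.0/19.46 = 5.139, so [stock] = 0.1130 x 5.139 = 0.581 M.

0.581 M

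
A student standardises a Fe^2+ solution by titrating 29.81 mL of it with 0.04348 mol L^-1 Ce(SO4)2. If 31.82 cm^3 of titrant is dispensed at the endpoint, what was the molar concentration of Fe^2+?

n(Ce(SO4)2) = 0.04348 x 0.03182 = 0.001384 mol.
From the balanced equation, 1 mol Ce(SO4)2 reacts with 1 mol Fe^2+, so n(Fe^2+) = 0.001384 x 1/1 = 0.001384 mol.
[Fe^2+] = 0.001384 / 0.02981 L = 0.0464 M.

0.0464 M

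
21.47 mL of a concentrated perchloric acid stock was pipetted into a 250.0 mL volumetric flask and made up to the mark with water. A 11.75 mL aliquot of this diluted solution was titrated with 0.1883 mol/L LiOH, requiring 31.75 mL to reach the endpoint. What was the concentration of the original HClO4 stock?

n(LiOH) = 0.1883 x 0.03175 = 0.005979 mol.
n(HClO4) in the aliquot = 0.005979 mol.
[diluted HClO4] = 0.005979 / 0.01175 = 0.5088 M.
Dilution factor = 250.0/21.47 = 11.64, so [stock] = 0.5088 x 11.64 = 5.92 M.

5.92 M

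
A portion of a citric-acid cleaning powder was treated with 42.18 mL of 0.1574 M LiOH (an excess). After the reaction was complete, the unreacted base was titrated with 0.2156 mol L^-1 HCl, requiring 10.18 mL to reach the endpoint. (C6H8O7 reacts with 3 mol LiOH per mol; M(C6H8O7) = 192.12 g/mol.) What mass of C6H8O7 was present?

Total n(LiOH) added = 0.1574 x 0.04218 = 0.006639 mol.
n(HCl) used = 0.2156 x 0.01018 = 0.002195 mol, which equals the excess n(LiOH).
So n(LiOH) consumed by the sample = 0.006639 - 0.002195 = 0.004444 mol.
n(C6H8O7) = 0.004444 / 3 = 0.001481 mol.
mass = 0.001481 mol x 192.12 g/mol = 0.285 g.

0.285 g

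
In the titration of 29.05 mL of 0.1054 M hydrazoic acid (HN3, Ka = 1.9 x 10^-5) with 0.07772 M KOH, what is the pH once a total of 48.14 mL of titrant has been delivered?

n(acid) = 0.1054 x 0.02905 = 0.003062 mol; n(KOH) added = 0.07772 x 0.04814 = 0.003741 mol.
Base is in excess by 0.003741 - 0.003062 = 0.0006796 mol in a total volume of 0.07719 L.
[OH^-] = 0.0006796/0.07719 = 0.008804 M, so pOH = 2.06 and pH = 14.00 - 2.06 = 11.94.

11.94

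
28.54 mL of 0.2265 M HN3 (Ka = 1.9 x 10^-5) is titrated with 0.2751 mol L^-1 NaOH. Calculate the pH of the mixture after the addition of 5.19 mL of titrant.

Initial n(HN3) = 0.2265 x 0.02854 = 0.006464 mol.
n(NaOH) added = 0.2751 x 0.005190 = 0.001428 mol, converting that many moles of HN3 to N3-.
Remaining n(HN3) = 0.005037 mol; n(N3-) = 0.001428 mol.
By Henderson-Hasselbalch, pH = pKa + log([A^-]/[HA]) = 4.72 + log(0.001428/0.005037) = 4.72 + (-0.55) = 4.17.

4.17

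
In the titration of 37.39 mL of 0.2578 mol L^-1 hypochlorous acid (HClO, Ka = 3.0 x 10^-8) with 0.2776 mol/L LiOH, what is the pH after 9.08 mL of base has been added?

7.07

Initial n(HClO) = 0.2578 x 0.03739 = 0.009639 mol.
n(LiOH) added = 0.2776 x 0.009080 = 0.002521 mol, converting that many moles of HClO to ClO-.
Remaining n(HClO) = 0.007119 mol; n(ClO-) = 0.002521 mol.
By Henderson-Hasselbalch, pH = pKa + log([A^-]/[HA]) = 7.52 + log(0.002521/0.007119) = 7.52 + (-0.45) = 7.07.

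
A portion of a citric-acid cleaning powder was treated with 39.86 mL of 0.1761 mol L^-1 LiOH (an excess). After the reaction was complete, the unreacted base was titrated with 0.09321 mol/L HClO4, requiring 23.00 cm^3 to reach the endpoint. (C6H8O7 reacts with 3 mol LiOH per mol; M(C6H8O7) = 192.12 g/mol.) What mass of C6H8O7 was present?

Total n(LiOH) added = 0.1761 x 0.03986 = 0.007019 mol.
n(HClO4) used = 0.09321 x 0.02300 = 0.002144 mol, which equals the excess n(LiOH).
So n(LiOH) consumed by the sample = 0.007019 - 0.002144 = 0.004876 mol.
n(C6H8O7) = 0.004876 / 3 = 0.001625 mol.
mass = 0.001625 mol x 192.12 g/mol = 0.312 g.

0.312 g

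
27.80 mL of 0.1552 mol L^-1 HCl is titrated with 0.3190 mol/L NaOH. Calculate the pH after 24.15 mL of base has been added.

n(acid) = 0.1552 x 0.02780 = 0.004315 mol; n(NaOH) added = 0.3190 x 0.02415 = 0.007704 mol.
Base is in excess by 0.007704 - 0.004315 = 0.003389 mol in a total volume of 0.05195 L.
[OH^-] = 0.003389/0.05195 = 0.06524 M, so pOH = 1.19 and pH = 14.00 - 1.19 = 12.81.

12.81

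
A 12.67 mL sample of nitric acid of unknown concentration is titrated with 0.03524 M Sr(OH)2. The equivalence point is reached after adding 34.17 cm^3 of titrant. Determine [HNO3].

0.190 M

n(Sr(OH)2) delivered = 0.03524 x 0.03417 = 0.001204 mol.
The reaction is 2 HNO3 + 1 Sr(OH)2, so n(HNO3) = 0.001204 x 2/1 = 0.002408 mol.
[HNO3] = 0.002408 mol / 0.01267 L = 0.190 M.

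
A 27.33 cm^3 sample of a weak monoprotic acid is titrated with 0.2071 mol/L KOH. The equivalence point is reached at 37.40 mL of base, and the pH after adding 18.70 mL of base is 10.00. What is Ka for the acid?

18.70 mL is half of the equivalence volume, so this is the half-equivalence point where [HA] = [A^-].
At half-equivalence pH = pKa, so pKa = 10.00.
Ka = 10^(-10.00) = 1.0 x 10^-10.

1.0 x 10^-10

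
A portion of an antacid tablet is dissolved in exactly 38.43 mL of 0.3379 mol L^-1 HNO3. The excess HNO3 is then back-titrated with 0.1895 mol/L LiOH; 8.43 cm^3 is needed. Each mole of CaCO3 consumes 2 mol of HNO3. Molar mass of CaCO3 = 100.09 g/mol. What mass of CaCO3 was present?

Total n(HNO3) added = 0.3379 x 0.03843 = 0.01299 mol.
n(LiOH) used = 0.1895 x 0.008430 = 0.001597 mol, which equals the excess n(HNO3).
So n(HNO3) consumed by the sample = 0.01299 - 0.001597 = 0.01139 mol.
n(CaCO3) = 0.01139 / 2 = 0.005694 mol.
mass = 0.005694 mol x 100.09 g/mol = 0.570 g.

0.570 g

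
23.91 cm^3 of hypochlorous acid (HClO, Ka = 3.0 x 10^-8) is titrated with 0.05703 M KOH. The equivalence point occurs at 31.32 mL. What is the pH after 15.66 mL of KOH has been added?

7.52

15.66 mL is exactly half the equivalence volume (31.32/2), i.e. the half-equivalence point.
There, n(HA) = n(A^-), so pH = pKa = -log(3.0 x 10^-8) = 7.52.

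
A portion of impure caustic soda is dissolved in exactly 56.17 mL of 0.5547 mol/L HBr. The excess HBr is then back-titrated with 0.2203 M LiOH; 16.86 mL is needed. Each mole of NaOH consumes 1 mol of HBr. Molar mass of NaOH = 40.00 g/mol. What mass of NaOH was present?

1.10 g

Total n(HBr) added = 0.5547 x 0.05617 = 0.03116 mol.
n(LiOH) used = 0.2203 x 0.01686 = 0.003714 mol, which equals the excess n(HBr).
So n(HBr) consumed by the sample = 0.03116 - 0.003714 = 0.02744 mol.
n(NaOH) = 0.02744 / 1 = 0.02744 mol.
mass = 0.02744 mol x 40.00 g/mol = 1.10 g.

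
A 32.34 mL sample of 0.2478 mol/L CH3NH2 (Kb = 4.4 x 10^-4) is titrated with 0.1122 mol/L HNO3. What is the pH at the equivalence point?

5.88

n(CH3NH2) = 0.2478 x 0.03234 = 0.008014 mol; V(HNO3) at equivalence = 0.008014/0.1122 = 0.07142 L.
At equivalence the base is fully converted to CH3NH3+; total volume = 0.1038 L, so [CH3NH3+] = 0.008014/0.1038 = 0.07723 M.
Ka(CH3NH3+) = Kw/Kb = 1.0e-14 / 4.4 x 10^-4 = 2.27e-11.
[H^+] = sqrt(Ka x [CH3NH3+]) = sqrt(2.27e-11 x 0.07723) = 1.32e-6 M.
pH = -log(1.32e-6) = 5.88.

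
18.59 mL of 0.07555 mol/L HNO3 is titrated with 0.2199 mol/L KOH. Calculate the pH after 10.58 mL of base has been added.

12.50

n(acid) = 0.07555 x 0.01859 = 0.001404 mol; n(KOH) added = 0.2199 x 0.01058 = 0.002327 mol.
Base is in excess by 0.002327 - 0.001404 = 0.0009221 mol in a total volume of 0.02917 L.
[OH^-] = 0.0009221/0.02917 = 0.03161 M, so pOH = 1.50 and pH = 14.00 - 1.50 = 12.50.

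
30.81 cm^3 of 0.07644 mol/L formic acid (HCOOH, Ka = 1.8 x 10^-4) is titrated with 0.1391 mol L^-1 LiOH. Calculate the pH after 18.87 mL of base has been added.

n(acid) = 0.07644 x 0.03081 = 0.002355 mol; n(LiOH) added = 0.1391 x 0.01887 = 0.002625 mol.
Base is in excess by 0.002625 - 0.002355 = 0.0002697 mol in a total volume of 0.04968 L.
[OH^-] = 0.0002697/0.04968 = 0.005429 M, so pOH = 2.27 and pH = 14.00 - 2.27 = 11.73.

11.73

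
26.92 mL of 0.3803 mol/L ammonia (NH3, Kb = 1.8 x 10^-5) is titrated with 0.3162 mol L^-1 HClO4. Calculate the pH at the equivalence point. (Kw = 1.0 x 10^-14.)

5.01

n(NH3) = 0.3803 x 0.02692 = 0.01024 mol; V(HClO4) at equivalence = 0.01024/0.3162 = 0.03238 L.
At equivalence the base is fully converted to NH4+; total volume = 0.05930 L, so [NH4+] = 0.01024/0.05930 = 0.1727 M.
Ka(NH4+) = Kw/Kb = 1.0e-14 / 1.8 x 10^-5 = 5.56e-10.
[H^+] = sqrt(Ka x [NH4+]) = sqrt(5.56e-10 x 0.1727) = 9.79e-6 M.
pH = -log(9.79e-6) = 5.01.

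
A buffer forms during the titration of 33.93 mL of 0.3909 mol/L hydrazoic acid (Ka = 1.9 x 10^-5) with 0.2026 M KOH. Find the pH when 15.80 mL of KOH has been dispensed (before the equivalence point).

Initial n(HN3) = 0.3909 x 0.03393 = 0.01326 mol.
n(KOH) added = 0.2026 x 0.01580 = 0.003201 mol, converting that many moles of HN3 to N3-.
Remaining n(HN3) = 0.01006 mol; n(N3-) = 0.003201 mol.
By Henderson-Hasselbalch, pH = pKa + log([A^-]/[HA]) = 4.72 + log(0.003201/0.01006) = 4.72 + (-0.50) = 4.22.

4.22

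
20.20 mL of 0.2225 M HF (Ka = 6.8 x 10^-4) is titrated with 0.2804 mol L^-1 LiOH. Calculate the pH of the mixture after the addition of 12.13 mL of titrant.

Initial n(HF) = 0.2225 x 0.02020 = 0.004494 mol.
n(LiOH) added = 0.2804 x 0.01213 = 0.003401 mol, converting that many moles of HF to F-.
Remaining n(HF) = 0.001093 mol; n(F-) = 0.003401 mol.
By Henderson-Hasselbalch, pH = pKa + log([A^-]/[HA]) = 3.17 + log(0.003401/0.001093) = 3.17 + (+0.49) = 3.66.

3.66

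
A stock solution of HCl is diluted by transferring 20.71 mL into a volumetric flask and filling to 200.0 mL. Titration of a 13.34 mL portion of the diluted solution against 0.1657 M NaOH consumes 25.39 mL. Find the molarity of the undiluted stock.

n(NaOH) = 0.1657 x 0.02539 = 0.004207 mol.
n(HCl) in the aliquot = 0.004207 mol.
[diluted HCl] = 0.004207 / 0.01334 = 0.3154 M.
Dilution factor = 200.0/20.71 = 9.657, so [stock] = 0.3154 x 9.657 = 3.05 M.

3.05 M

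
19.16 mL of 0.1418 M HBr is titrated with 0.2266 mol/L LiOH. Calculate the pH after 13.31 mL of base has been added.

n(acid) = 0.1418 x 0.01916 = 0.002717 mol; n(LiOH) added = 0.2266 x 0.01331 = 0.003016 mol.
Base is in excess by 0.003016 - 0.002717 = 0.0002992 mol in a total volume of 0.03247 L.
[OH^-] = 0.0002992/0.03247 = 0.009213 M, so pOH = 2.04 and pH = 14.00 - 2.04 = 11.96.

11.96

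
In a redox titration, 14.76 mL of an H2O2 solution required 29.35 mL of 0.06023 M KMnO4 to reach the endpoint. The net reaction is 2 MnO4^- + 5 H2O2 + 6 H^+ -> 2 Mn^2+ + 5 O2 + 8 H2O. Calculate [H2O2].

0.299 M

n(KMnO4) = 0.06023 x 0.02935 = 0.001768 mol.
From the balanced equation, 2 mol KMnO4 reacts with 5 mol H2O2, so n(H2O2) = 0.001768 x 5/2 = 0.004419 mol.
[H2O2] = 0.004419 / 0.01476 L = 0.299 M.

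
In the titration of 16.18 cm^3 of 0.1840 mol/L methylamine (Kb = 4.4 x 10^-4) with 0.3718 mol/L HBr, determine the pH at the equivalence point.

n(CH3NH2) = 0.1840 x 0.01618 = 0.002977 mol; V(HBr) at equivalence = 0.002977/0.3718 = 0.008007 L.
At equivalence the base is fully converted to CH3NH3+; total volume = 0.02419 L, so [CH3NH3+] = 0.002977/0.02419 = 0.1231 M.
Ka(CH3NH3+) = Kw/Kb = 1.0e-14 / 4.4 x 10^-4 = 2.27e-11.
[H^+] = sqrt(Ka x [CH3NH3+]) = sqrt(2.27e-11 x 0.1231) = 1.67e-6 M.
pH = -log(1.67e-6) = 5.78.

5.78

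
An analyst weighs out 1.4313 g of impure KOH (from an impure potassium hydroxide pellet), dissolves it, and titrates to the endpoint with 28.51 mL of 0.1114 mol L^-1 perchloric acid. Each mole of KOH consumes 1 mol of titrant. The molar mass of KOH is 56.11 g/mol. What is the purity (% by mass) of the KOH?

n(HClO4) = 0.1114 x 0.02851 = 0.003176 mol.
n(KOH) = 0.003176 / 1 = 0.003176 mol.
mass of KOH = 0.003176 x 56.11 = 0.1782 g.
% purity = 0.1782 / 1.4313 x 100 = 12.5%.

12.5%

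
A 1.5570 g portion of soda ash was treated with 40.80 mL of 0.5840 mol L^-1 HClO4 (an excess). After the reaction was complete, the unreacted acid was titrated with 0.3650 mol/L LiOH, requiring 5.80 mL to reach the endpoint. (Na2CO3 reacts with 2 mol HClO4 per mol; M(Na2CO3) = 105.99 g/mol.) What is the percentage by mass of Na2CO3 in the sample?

73.9%

Total n(HClO4) added = 0.5840 x 0.04080 = 0.02383 mol.
n(LiOH) used = 0.3650 x 0.005800 = 0.002117 mol, which equals the excess n(HClO4).
So n(HClO4) consumed by the sample = 0.02383 - 0.002117 = 0.02171 mol.
n(Na2CO3) = 0.02171 / 2 = 0.01086 mol.
mass Na2CO3 = 0.01086 x 105.99 = 1.151 g, so %Na2CO3 = 1.151/1.5570 x 100 = 73.9%.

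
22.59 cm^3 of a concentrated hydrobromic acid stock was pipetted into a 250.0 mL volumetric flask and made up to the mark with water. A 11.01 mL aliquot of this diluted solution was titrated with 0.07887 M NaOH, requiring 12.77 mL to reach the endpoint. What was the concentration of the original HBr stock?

1.01 M

n(NaOH) = 0.07887 x 0.01277 = 0.001007 mol.
n(HBr) in the aliquot = 0.001007 mol.
[diluted HBr] = 0.001007 / 0.01101 = 0.09148 M.
Dilution factor = 250.0/22.59 = 11.07, so [stock] = 0.09148 x 11.07 = 1.01 M.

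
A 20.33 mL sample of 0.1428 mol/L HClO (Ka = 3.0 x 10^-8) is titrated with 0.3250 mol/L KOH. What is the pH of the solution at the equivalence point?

10.26

n(HClO) = 0.1428 x 0.02033 = 0.002903 mol; V(KOH) at equivalence = 0.002903/0.3250 = 0.008933 L.
At equivalence all the acid is converted to ClO-; total volume = 0.02033 + 0.008933 = 0.02926 L, so [ClO-] = 0.002903/0.02926 = 0.09921 M.
Kb = Kw/Ka = 1.0e-14 / 3.0 x 10^-8 = 3.33e-7.
[OH^-] = sqrt(Kb x [ClO-]) = sqrt(3.33e-7 x 0.09921) = 0.000182 M.
pOH = 3.74, so pH = 14.00 - 3.74 = 10.26.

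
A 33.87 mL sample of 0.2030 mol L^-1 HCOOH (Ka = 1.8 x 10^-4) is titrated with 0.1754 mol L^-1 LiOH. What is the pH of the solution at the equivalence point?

n(HCOOH) = 0.2030 x 0.03387 = 0.006876 mol; V(LiOH) at equivalence = 0.006876/0.1754 = 0.03920 L.
At equivalence all the acid is converted to HCOO-; total volume = 0.03387 + 0.03920 = 0.07307 L, so [HCOO-] = 0.006876/0.07307 = 0.09410 M.
Kb = Kw/Ka = 1.0e-14 / 1.8 x 10^-4 = 5.56e-11.
[OH^-] = sqrt(Kb x [HCOO-]) = sqrt(5.56e-11 x 0.09410) = 2.29e-6 M.
pOH = 5.64, so pH = 14.00 - 5.64 = 8.36.

8.36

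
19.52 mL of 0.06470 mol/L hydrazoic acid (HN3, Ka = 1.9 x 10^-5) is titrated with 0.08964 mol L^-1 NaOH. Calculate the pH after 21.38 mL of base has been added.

12.20

n(acid) = 0.06470 x 0.01952 = 0.001263 mol; n(NaOH) added = 0.08964 x 0.02138 = 0.001917 mol.
Base is in excess by 0.001917 - 0.001263 = 0.0006536 mol in a total volume of 0.04090 L.
[OH^-] = 0.0006536/0.04090 = 0.01598 M, so pOH = 1.80 and pH = 14.00 - 1.80 = 12.20.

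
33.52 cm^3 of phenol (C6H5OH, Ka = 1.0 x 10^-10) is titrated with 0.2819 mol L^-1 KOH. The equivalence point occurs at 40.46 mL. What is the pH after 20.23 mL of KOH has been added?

10.00

20.23 mL is exactly half the equivalence volume (40.46/2), i.e. the half-equivalence point.
There, n(HA) = n(A^-), so pH = pKa = -log(1.0 x 10^-10) = 10.00.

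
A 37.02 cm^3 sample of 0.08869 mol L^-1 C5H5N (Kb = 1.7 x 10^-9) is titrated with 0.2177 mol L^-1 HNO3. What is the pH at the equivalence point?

3.22

n(C5H5N) = 0.08869 x 0.03702 = 0.003283 mol; V(HNO3) at equivalence = 0.003283/0.2177 = 0.01508 L.
At equivalence the base is fully converted to C5H5NH+; total volume = 0.05210 L, so [C5H5NH+] = 0.003283/0.05210 = 0.06302 M.
Ka(C5H5NH+) = Kw/Kb = 1.0e-14 / 1.7 x 10^-9 = 5.88e-6.
[H^+] = sqrt(Ka x [C5H5NH+]) = sqrt(5.88e-6 x 0.06302) = 0.000609 M.
pH = -log(0.000609) = 3.22.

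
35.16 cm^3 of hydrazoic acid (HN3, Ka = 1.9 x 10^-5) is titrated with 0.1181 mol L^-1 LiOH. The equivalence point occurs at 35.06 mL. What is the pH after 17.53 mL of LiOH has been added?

4.72

17.53 mL is exactly half the equivalence volume (35.06/2), i.e. the half-equivalence point.
There, n(HA) = n(A^-), so pH = pKa = -log(1.9 x 10^-5) = 4.72.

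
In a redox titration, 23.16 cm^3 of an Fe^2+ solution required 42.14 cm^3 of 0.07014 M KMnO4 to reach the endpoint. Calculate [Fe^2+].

n(KMnO4) = 0.07014 x 0.04214 = 0.002956 mol.
From the balanced equation, 1 mol KMnO4 reacts with 5 mol Fe^2+, so n(Fe^2+) = 0.002956 x 5/1 = 0.01478 mol.
[Fe^2+] = 0.01478 / 0.02316 L = 0.638 M.

0.638 M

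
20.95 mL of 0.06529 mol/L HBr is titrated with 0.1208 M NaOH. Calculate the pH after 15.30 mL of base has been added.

n(acid) = 0.06529 x 0.02095 = 0.001368 mol; n(NaOH) added = 0.1208 x 0.01530 = 0.001848 mol.
Base is in excess by 0.001848 - 0.001368 = 0.0004804 mol in a total volume of 0.03625 L.
[OH^-] = 0.0004804/0.03625 = 0.01325 M, so pOH = 1.88 and pH = 14.00 - 1.88 = 12.12.

12.12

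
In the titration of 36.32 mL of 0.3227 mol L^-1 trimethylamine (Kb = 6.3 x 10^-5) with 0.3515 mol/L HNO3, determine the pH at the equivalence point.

n((CH3)3N) = 0.3227 x 0.03632 = 0.01172 mol; V(HNO3) at equivalence = 0.01172/0.3515 = 0.03334 L.
At equivalence the base is fully converted to (CH3)3NH+; total volume = 0.06966 L, so [(CH3)3NH+] = 0.01172/0.06966 = 0.1682 M.
Ka((CH3)3NH+) = Kw/Kb = 1.0e-14 / 6.3 x 10^-5 = 1.59e-10.
[H^+] = sqrt(Ka x [(CH3)3NH+]) = sqrt(1.59e-10 x 0.1682) = 5.17e-6 M.
pH = -log(5.17e-6) = 5.29.

5.29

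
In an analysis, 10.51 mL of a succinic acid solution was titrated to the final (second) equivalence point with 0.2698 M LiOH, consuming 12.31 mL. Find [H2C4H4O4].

n(LiOH) = 0.2698 x 0.01231 = 0.003321 mol.
At the final (second) equivalence point, 2 mol OH^- react per mol H2C4H4O4, so n(H2C4H4O4) = 0.003321 / 2 = 0.001661 mol.
[H2C4H4O4] = 0.001661 / 0.01051 L = 0.158 M.

0.158 M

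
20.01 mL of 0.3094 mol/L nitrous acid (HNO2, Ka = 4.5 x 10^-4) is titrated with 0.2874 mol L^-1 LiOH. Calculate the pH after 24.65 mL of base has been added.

n(acid) = 0.3094 x 0.02001 = 0.006191 mol; n(LiOH) added = 0.2874 x 0.02465 = 0.007084 mol.
Base is in excess by 0.007084 - 0.006191 = 0.0008933 mol in a total volume of 0.04466 L.
[OH^-] = 0.0008933/0.04466 = 0.02000 M, so pOH = 1.70 and pH = 14.00 - 1.70 = 12.30.

12.30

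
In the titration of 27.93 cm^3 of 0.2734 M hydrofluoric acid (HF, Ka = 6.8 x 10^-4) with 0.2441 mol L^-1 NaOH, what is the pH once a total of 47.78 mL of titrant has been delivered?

n(acid) = 0.2734 x 0.02793 = 0.007636 mol; n(NaOH) added = 0.2441 x 0.04778 = 0.01166 mol.
Base is in excess by 0.01166 - 0.007636 = 0.004027 mol in a total volume of 0.07571 L.
[OH^-] = 0.004027/0.07571 = 0.05319 M, so pOH = 1.27 and pH = 14.00 - 1.27 = 12.73.

12.73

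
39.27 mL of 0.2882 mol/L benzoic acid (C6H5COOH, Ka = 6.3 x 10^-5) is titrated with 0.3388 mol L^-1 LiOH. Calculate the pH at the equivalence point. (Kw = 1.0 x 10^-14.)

n(C6H5COOH) = 0.2882 x 0.03927 = 0.01132 mol; V(LiOH) at equivalence = 0.01132/0.3388 = 0.03341 L.
At equivalence all the acid is converted to C6H5COO-; total volume = 0.03927 + 0.03341 = 0.07268 L, so [C6H5COO-] = 0.01132/0.07268 = 0.1557 M.
Kb = Kw/Ka = 1.0e-14 / 6.3 x 10^-5 = 1.59e-10.
[OH^-] = sqrt(Kb x [C6H5COO-]) = sqrt(1.59e-10 x 0.1557) = 4.97e-6 M.
pOH = 5.30, so pH = 14.00 - 5.30 = 8.70.

8.70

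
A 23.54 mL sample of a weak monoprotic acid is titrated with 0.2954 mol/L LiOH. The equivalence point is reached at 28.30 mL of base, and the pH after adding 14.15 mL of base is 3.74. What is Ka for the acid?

14.15 mL is half of the equivalence volume, so this is the half-equivalence point where [HA] = [A^-].
At half-equivalence pH = pKa, so pKa = 3.74.
Ka = 10^(-3.74) = 1.8 x 10^-4.

1.8 x 10^-4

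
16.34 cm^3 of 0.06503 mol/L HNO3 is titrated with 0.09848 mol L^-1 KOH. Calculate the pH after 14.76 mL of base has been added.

12.10

n(acid) = 0.06503 x 0.01634 = 0.001063 mol; n(KOH) added = 0.09848 x 0.01476 = 0.001454 mol.
Base is in excess by 0.001454 - 0.001063 = 0.0003910 mol in a total volume of 0.03110 L.
[OH^-] = 0.0003910/0.03110 = 0.01257 M, so pOH = 1.90 and pH = 14.00 - 1.90 = 12.10.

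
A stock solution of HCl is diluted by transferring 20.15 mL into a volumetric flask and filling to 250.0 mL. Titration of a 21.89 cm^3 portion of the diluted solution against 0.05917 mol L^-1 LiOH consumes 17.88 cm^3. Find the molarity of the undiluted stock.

n(LiOH) = 0.05917 x 0.01788 = 0.001058 mol.
n(HCl) in the aliquot = 0.001058 mol.
[diluted HCl] = 0.001058 / 0.02189 = 0.04833 M.
Dilution factor = 250.0/20.15 = 12.41, so [stock] = 0.04833 x 12.41 = 0.600 M.

0.600 M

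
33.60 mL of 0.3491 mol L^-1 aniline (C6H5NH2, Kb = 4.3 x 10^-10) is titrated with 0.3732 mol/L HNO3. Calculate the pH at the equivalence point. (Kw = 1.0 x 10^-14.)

2.69

n(C6H5NH2) = 0.3491 x 0.03360 = 0.01173 mol; V(HNO3) at equivalence = 0.01173/0.3732 = 0.03143 L.
At equivalence the base is fully converted to C6H5NH3+; total volume = 0.06503 L, so [C6H5NH3+] = 0.01173/0.06503 = 0.1804 M.
Ka(C6H5NH3+) = Kw/Kb = 1.0e-14 / 4.3 x 10^-10 = 2.33e-5.
[H^+] = sqrt(Ka x [C6H5NH3+]) = sqrt(2.33e-5 x 0.1804) = 0.00205 M.
pH = -log(0.00205) = 2.69.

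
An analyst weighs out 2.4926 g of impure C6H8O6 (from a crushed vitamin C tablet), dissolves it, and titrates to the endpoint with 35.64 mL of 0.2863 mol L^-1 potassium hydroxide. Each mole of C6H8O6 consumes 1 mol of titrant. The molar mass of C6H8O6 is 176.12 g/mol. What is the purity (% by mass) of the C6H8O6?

72.1%

n(KOH) = 0.2863 x 0.03564 = 0.01020 mol.
n(C6H8O6) = 0.01020 / 1 = 0.01020 mol.
mass of C6H8O6 = 0.01020 x 176.12 = 1.797 g.
% purity = 1.797 / 2.4926 x 100 = 72.1%.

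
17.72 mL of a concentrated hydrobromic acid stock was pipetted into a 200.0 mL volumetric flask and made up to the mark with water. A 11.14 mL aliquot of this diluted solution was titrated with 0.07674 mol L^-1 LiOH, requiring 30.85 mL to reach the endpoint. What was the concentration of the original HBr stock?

n(LiOH) = 0.07674 x 0.03085 = 0.002367 mol.
n(HBr) in the aliquot = 0.002367 mol.
[diluted HBr] = 0.002367 / 0.01114 = 0.2125 M.
Dilution factor = 200.0/17.72 = 11.29, so [stock] = 0.2125 x 11.29 = 2.40 M.

2.40 M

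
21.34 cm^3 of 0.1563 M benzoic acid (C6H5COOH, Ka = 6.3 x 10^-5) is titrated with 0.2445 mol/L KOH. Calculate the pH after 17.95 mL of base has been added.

n(acid) = 0.1563 x 0.02134 = 0.003335 mol; n(KOH) added = 0.2445 x 0.01795 = 0.004389 mol.
Base is in excess by 0.004389 - 0.003335 = 0.001053 mol in a total volume of 0.03929 L.
[OH^-] = 0.001053/0.03929 = 0.02681 M, so pOH = 1.57 and pH = 14.00 - 1.57 = 12.43.

12.43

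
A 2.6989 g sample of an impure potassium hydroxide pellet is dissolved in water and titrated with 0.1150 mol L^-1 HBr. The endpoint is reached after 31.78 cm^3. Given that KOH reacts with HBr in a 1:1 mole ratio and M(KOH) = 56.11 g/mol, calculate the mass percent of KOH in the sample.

7.60%

n(HBr) = 0.1150 x 0.03178 = 0.003655 mol.
n(KOH) = 0.003655 / 1 = 0.003655 mol.
mass of KOH = 0.003655 x 56.11 = 0.2051 g.
% purity = 0.2051 / 2.6989 x 100 = 7.60%.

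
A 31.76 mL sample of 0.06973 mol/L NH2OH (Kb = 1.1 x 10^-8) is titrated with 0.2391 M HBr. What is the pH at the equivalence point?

3.65

n(NH2OH) = 0.06973 x 0.03176 = 0.002215 mol; V(HBr) at equivalence = 0.002215/0.2391 = 0.009262 L.
At equivalence the base is fully converted to NH3OH+; total volume = 0.04102 L, so [NH3OH+] = 0.002215/0.04102 = 0.05399 M.
Ka(NH3OH+) = Kw/Kb = 1.0e-14 / 1.1 x 10^-8 = 9.09e-7.
[H^+] = sqrt(Ka x [NH3OH+]) = sqrt(9.09e-7 x 0.05399) = 0.000222 M.
pH = -log(0.000222) = 3.65.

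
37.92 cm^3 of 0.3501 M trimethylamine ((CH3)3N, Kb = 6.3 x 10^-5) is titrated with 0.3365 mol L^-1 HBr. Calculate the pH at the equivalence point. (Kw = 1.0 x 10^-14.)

5.28

n((CH3)3N) = 0.3501 x 0.03792 = 0.01328 mol; V(HBr) at equivalence = 0.01328/0.3365 = 0.03945 L.
At equivalence the base is fully converted to (CH3)3NH+; total volume = 0.07737 L, so [(CH3)3NH+] = 0.01328/0.07737 = 0.1716 M.
Ka((CH3)3NH+) = Kw/Kb = 1.0e-14 / 6.3 x 10^-5 = 1.59e-10.
[H^+] = sqrt(Ka x [(CH3)3NH+]) = sqrt(1.59e-10 x 0.1716) = 5.22e-6 M.
pH = -log(5.22e-6) = 5.28.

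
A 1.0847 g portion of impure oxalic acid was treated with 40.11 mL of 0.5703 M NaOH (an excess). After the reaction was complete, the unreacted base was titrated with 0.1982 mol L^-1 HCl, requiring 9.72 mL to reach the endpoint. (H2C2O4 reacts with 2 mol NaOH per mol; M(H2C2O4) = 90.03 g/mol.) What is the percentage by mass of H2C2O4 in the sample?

86.9%

Total n(NaOH) added = 0.5703 x 0.04011 = 0.02287 mol.
n(HCl) used = 0.1982 x 0.009720 = 0.001927 mol, which equals the excess n(NaOH).
So n(NaOH) consumed by the sample = 0.02287 - 0.001927 = 0.02095 mol.
n(H2C2O4) = 0.02095 / 2 = 0.01047 mol.
mass H2C2O4 = 0.01047 x 90.03 = 0.9430 g, so %H2C2O4 = 0.9430/1.0847 x 100 = 86.9%.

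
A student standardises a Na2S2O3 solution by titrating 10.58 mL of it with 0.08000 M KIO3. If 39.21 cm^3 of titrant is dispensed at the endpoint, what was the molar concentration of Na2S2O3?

1.78 M

n(KIO3) = 0.08000 x 0.03921 = 0.003137 mol.
From the balanced equation, 1 mol KIO3 reacts with 6 mol Na2S2O3, so n(Na2S2O3) = 0.003137 x 6/1 = 0.01882 mol.
[Na2S2O3] = 0.01882 / 0.01058 L = 1.78 M.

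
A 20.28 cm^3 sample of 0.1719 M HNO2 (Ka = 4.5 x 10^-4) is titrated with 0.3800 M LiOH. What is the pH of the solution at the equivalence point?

n(HNO2) = 0.1719 x 0.02028 = 0.003486 mol; V(LiOH) at equivalence = 0.003486/0.3800 = 0.009174 L.
At equivalence all the acid is converted to NO2-; total volume = 0.02028 + 0.009174 = 0.02945 L, so [NO2-] = 0.003486/0.02945 = 0.1184 M.
Kb = Kw/Ka = 1.0e-14 / 4.5 x 10^-4 = 2.22e-11.
[OH^-] = sqrt(Kb x [NO2-]) = sqrt(2.22e-11 x 0.1184) = 1.62e-6 M.
pOH = 5.79, so pH = 14.00 - 5.79 = 8.21.

8.21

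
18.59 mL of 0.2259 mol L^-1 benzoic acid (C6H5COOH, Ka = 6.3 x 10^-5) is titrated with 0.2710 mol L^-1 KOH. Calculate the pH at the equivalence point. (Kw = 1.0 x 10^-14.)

8.65

n(C6H5COOH) = 0.2259 x 0.01859 = 0.004199 mol; V(KOH) at equivalence = 0.004199/0.2710 = 0.01550 L.
At equivalence all the acid is converted to C6H5COO-; total volume = 0.01859 + 0.01550 = 0.03409 L, so [C6H5COO-] = 0.004199/0.03409 = 0.1232 M.
Kb = Kw/Ka = 1.0e-14 / 6.3 x 10^-5 = 1.59e-10.
[OH^-] = sqrt(Kb x [C6H5COO-]) = sqrt(1.59e-10 x 0.1232) = 4.42e-6 M.
pOH = 5.35, so pH = 14.00 - 5.35 = 8.65.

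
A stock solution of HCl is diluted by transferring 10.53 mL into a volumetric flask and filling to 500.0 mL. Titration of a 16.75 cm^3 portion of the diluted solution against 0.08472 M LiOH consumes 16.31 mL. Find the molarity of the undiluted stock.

3.92 M

n(LiOH) = 0.08472 x 0.01631 = 0.001382 mol.
n(HCl) in the aliquot = 0.001382 mol.
[diluted HCl] = 0.001382 / 0.01675 = 0.08249 M.
Dilution factor = 500.0/10.53 = 47.48, so [stock] = 0.08249 x 47.48 = 3.92 M.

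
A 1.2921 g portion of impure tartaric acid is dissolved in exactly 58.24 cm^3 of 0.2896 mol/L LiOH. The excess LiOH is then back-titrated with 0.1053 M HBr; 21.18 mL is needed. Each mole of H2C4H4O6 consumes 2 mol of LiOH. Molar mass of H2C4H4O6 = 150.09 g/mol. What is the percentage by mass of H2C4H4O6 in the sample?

85.0%

Total n(LiOH) added = 0.2896 x 0.05824 = 0.01687 mol.
n(HBr) used = 0.1053 x 0.02118 = 0.002230 mol, which equals the excess n(LiOH).
So n(LiOH) consumed by the sample = 0.01687 - 0.002230 = 0.01464 mol.
n(H2C4H4O6) = 0.01464 / 2 = 0.007318 mol.
mass H2C4H4O6 = 0.007318 x 150.09 = 1.098 g, so %H2C4H4O6 = 1.098/1.2921 x 100 = 85.0%.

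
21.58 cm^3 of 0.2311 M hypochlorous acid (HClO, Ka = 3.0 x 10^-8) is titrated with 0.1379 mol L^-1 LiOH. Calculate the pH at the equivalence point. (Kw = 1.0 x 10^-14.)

10.23

n(HClO) = 0.2311 x 0.02158 = 0.004987 mol; V(LiOH) at equivalence = 0.004987/0.1379 = 0.03616 L.
At equivalence all the acid is converted to ClO-; total volume = 0.02158 + 0.03616 = 0.05774 L, so [ClO-] = 0.004987/0.05774 = 0.08637 M.
Kb = Kw/Ka = 1.0e-14 / 3.0 x 10^-8 = 3.33e-7.
[OH^-] = sqrt(Kb x [ClO-]) = sqrt(3.33e-7 x 0.08637) = 0.000170 M.
pOH = 3.77, so pH = 14.00 - 3.77 = 10.23.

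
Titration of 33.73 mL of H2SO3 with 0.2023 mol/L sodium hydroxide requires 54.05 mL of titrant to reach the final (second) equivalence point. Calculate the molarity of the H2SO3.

0.162 M

n(NaOH) = 0.2023 x 0.05405 = 0.01093 mol.
At the final (second) equivalence point, 2 mol OH^- react per mol H2SO3, so n(H2SO3) = 0.01093 / 2 = 0.005467 mol.
[H2SO3] = 0.005467 / 0.03373 L = 0.162 M.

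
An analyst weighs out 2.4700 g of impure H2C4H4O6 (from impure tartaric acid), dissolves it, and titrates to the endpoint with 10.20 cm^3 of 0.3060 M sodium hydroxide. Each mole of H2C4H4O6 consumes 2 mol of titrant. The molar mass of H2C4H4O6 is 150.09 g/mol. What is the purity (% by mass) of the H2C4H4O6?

n(NaOH) = 0.3060 x 0.01020 = 0.003121 mol.
n(H2C4H4O6) = 0.003121 / 2 = 0.001561 mol.
mass of H2C4H4O6 = 0.001561 x 150.09 = 0.2342 g.
% purity = 0.2342 / 2.4700 x 100 = 9.48%.

9.48%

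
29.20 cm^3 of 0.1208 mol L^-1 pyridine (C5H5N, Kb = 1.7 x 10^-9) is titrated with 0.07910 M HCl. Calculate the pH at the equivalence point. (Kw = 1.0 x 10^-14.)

3.28

n(C5H5N) = 0.1208 x 0.02920 = 0.003527 mol; V(HCl) at equivalence = 0.003527/0.07910 = 0.04459 L.
At equivalence the base is fully converted to C5H5NH+; total volume = 0.07379 L, so [C5H5NH+] = 0.003527/0.07379 = 0.04780 M.
Ka(C5H5NH+) = Kw/Kb = 1.0e-14 / 1.7 x 10^-9 = 5.88e-6.
[H^+] = sqrt(Ka x [C5H5NH+]) = sqrt(5.88e-6 x 0.04780) = 0.000530 M.
pH = -log(0.000530) = 3.28.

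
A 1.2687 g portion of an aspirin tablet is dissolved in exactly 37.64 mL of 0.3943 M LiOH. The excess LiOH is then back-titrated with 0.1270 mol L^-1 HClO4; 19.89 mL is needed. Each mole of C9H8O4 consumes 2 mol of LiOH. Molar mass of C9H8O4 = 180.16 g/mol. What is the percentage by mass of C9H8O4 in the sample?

87.4%

Total n(LiOH) added = 0.3943 x 0.03764 = 0.01484 mol.
n(HClO4) used = 0.1270 x 0.01989 = 0.002526 mol, which equals the excess n(LiOH).
So n(LiOH) consumed by the sample = 0.01484 - 0.002526 = 0.01232 mol.
n(C9H8O4) = 0.01232 / 2 = 0.006158 mol.
mass C9H8O4 = 0.006158 x 180.16 = 1.109 g, so %C9H8O4 = 1.109/1.2687 x 100 = 87.4%.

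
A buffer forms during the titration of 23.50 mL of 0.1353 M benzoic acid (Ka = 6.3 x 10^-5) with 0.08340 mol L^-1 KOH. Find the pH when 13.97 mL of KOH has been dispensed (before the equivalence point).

3.96

Initial n(C6H5COOH) = 0.1353 x 0.02350 = 0.003180 mol.
n(KOH) added = 0.08340 x 0.01397 = 0.001165 mol, converting that many moles of C6H5COOH to C6H5COO-.
Remaining n(C6H5COOH) = 0.002014 mol; n(C6H5COO-) = 0.001165 mol.
By Henderson-Hasselbalch, pH = pKa + log([A^-]/[HA]) = 4.20 + log(0.001165/0.002014) = 4.20 + (-0.24) = 3.96.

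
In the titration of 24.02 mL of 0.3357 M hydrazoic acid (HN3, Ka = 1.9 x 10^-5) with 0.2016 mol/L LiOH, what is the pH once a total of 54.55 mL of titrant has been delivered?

n(acid) = 0.3357 x 0.02402 = 0.008064 mol; n(LiOH) added = 0.2016 x 0.05455 = 0.01100 mol.
Base is in excess by 0.01100 - 0.008064 = 0.002934 mol in a total volume of 0.07857 L.
[OH^-] = 0.002934/0.07857 = 0.03734 M, so pOH = 1.43 and pH = 14.00 - 1.43 = 12.57.

12.57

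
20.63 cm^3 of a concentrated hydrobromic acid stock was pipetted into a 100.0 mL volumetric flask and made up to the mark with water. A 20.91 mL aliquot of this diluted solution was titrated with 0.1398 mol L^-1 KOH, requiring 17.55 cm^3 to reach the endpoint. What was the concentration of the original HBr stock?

0.569 M

n(KOH) = 0.1398 x 0.01755 = 0.002453 mol.
n(HBr) in the aliquot = 0.002453 mol.
[diluted HBr] = 0.002453 / 0.02091 = 0.1173 M.
Dilution factor = 100.0/20.63 = 4.847, so [stock] = 0.1173 x 4.847 = 0.569 M.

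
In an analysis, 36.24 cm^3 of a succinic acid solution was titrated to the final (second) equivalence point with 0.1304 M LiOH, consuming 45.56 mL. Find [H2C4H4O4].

n(LiOH) = 0.1304 x 0.04556 = 0.005941 mol.
At the final (second) equivalence point, 2 mol OH^- react per mol H2C4H4O4, so n(H2C4H4O4) = 0.005941 / 2 = 0.002971 mol.
[H2C4H4O4] = 0.002971 / 0.03624 L = 0.0820 M.

0.0820 M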